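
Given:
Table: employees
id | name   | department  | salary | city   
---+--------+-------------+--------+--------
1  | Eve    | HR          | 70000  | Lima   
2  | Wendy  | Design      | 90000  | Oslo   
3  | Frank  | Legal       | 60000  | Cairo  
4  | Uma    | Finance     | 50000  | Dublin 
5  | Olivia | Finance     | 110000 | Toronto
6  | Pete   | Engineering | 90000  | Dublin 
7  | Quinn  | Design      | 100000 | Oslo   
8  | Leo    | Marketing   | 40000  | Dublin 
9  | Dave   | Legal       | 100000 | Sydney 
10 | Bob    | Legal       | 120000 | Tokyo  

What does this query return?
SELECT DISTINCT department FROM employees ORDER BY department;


All 'department' values (row order): HR, Design, Legal, Finance, Finance, Engineering, Design, Marketing, Legal, Legal
Removing duplicates leaves 6 unique value(s).

6 values:
Design
Engineering
Finance
HR
Legal
Marketing


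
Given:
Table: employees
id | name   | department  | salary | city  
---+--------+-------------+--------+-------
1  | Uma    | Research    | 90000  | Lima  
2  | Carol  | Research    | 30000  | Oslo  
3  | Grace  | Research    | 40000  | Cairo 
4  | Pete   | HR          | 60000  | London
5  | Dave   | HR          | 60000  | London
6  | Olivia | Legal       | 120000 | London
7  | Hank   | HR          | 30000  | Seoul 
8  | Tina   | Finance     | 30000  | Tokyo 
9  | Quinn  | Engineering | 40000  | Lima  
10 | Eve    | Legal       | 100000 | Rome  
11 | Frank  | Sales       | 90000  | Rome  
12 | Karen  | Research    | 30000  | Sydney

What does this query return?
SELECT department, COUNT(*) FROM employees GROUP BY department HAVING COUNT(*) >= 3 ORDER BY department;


Groups with count >= 3:
  HR: 3 -> PASS
  Research: 4 -> PASS
  Engineering: 1 -> filtered out
  Finance: 1 -> filtered out
  Legal: 2 -> filtered out
  Sales: 1 -> filtered out


2 groups:
HR, 3
Research, 4


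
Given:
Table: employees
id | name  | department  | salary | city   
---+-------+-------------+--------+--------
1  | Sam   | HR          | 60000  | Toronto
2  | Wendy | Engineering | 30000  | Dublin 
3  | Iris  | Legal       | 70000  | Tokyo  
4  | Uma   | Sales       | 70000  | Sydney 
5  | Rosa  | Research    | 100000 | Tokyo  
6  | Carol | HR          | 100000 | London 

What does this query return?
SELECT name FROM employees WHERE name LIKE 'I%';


LIKE 'I%' matches names starting with 'I'
Matching: 1

1 rows:
Iris


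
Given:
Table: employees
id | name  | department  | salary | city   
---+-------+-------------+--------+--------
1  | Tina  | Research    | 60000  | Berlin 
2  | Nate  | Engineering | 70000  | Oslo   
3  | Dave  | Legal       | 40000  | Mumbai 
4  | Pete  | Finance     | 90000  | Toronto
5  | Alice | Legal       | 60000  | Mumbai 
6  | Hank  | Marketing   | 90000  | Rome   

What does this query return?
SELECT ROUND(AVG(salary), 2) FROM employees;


SUM(salary) = 410000
COUNT = 6
ROUND(AVG, 2) = ROUND(410000 / 6, 2) = 68333.33

68333.33


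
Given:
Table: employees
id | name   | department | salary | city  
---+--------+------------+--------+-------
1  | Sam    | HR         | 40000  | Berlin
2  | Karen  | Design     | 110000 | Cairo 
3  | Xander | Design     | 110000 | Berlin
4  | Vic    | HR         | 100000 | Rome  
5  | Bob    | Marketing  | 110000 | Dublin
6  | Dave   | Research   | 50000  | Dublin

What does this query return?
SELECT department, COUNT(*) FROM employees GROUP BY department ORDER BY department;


Assigning each row to its department group:
  Sam -> HR
  Karen -> Design
  Xander -> Design
  Vic -> HR
  Bob -> Marketing
  Dave -> Research


4 groups:
Design, 2
HR, 2
Marketing, 1
Research, 1


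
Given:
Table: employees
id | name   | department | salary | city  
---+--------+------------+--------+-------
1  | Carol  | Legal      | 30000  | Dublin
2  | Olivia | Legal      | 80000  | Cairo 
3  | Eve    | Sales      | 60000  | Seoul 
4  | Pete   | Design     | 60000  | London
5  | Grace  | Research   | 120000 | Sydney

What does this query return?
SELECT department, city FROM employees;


Projecting columns: department, city

5 rows:
Legal, Dublin
Legal, Cairo
Sales, Seoul
Design, London
Research, Sydney


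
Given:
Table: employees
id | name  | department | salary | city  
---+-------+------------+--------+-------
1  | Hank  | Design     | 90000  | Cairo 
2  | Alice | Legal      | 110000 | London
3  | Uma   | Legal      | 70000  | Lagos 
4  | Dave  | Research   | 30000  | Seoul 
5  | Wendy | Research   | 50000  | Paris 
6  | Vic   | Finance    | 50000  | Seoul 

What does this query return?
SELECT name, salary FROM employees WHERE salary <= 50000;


Filtering: salary <= 50000
Matching: 3 rows

3 rows:
Dave, 30000
Wendy, 50000
Vic, 50000


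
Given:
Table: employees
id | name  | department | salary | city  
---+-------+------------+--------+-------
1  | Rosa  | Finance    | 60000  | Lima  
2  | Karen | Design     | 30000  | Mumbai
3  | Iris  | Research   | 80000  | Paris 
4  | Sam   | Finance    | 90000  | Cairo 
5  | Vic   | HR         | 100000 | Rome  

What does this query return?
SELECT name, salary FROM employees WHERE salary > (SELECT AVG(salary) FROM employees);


Subquery: AVG(salary) = 72000.0
Filtering: salary > 72000.0
  Iris (80000) -> MATCH
  Sam (90000) -> MATCH
  Vic (100000) -> MATCH


3 rows:
Iris, 80000
Sam, 90000
Vic, 100000


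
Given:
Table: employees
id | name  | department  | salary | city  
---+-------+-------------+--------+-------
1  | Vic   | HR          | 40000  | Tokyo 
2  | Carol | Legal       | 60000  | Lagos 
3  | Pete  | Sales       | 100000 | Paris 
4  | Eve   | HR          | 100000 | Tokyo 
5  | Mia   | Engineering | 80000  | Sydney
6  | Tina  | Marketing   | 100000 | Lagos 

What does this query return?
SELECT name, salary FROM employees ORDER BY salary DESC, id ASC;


Sorting by salary DESC, then id ASC for ties

6 rows:
Pete, 100000
Eve, 100000
Tina, 100000
Mia, 80000
Carol, 60000
Vic, 40000


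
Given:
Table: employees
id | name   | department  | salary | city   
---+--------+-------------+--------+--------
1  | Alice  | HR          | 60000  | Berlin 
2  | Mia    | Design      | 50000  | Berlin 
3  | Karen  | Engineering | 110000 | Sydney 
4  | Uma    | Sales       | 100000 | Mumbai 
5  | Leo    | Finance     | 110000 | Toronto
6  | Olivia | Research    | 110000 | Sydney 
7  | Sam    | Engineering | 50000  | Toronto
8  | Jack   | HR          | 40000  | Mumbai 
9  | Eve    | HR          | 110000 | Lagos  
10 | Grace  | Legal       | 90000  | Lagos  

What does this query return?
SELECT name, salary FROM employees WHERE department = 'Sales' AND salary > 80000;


Filtering: department = 'Sales' AND salary > 80000
Matching: 1 rows

1 rows:
Uma, 100000


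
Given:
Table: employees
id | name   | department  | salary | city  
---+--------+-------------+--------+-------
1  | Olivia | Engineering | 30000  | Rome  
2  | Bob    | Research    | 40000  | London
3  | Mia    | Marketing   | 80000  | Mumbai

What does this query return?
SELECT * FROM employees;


SELECT * returns all 3 rows with all columns

3 rows:
1, Olivia, Engineering, 30000, Rome
2, Bob, Research, 40000, London
3, Mia, Marketing, 80000, Mumbai


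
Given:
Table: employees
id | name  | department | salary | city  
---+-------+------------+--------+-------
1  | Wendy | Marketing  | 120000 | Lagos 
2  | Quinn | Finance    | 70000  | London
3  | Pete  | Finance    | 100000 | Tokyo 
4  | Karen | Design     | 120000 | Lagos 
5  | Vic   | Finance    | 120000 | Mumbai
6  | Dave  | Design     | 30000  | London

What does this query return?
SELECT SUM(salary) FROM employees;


SUM(salary) = 120000 + 70000 + 100000 + 120000 + 120000 + 30000 = 560000

560000


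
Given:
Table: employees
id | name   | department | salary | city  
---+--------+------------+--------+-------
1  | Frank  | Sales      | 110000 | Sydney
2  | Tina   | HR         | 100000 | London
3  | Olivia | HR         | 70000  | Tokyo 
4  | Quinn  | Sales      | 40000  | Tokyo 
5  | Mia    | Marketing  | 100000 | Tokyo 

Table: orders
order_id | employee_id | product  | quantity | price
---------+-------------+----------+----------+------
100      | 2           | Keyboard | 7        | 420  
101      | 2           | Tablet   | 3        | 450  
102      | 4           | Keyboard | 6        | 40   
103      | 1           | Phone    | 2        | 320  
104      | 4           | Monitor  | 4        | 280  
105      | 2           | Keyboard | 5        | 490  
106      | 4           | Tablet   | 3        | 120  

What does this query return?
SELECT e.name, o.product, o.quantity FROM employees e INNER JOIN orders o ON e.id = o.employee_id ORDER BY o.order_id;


Joining employees.id = orders.employee_id:
  employee Tina (id=2) -> order Keyboard
  employee Tina (id=2) -> order Tablet
  employee Quinn (id=4) -> order Keyboard
  employee Frank (id=1) -> order Phone
  employee Quinn (id=4) -> order Monitor
  employee Tina (id=2) -> order Keyboard
  employee Quinn (id=4) -> order Tablet


7 rows:
Tina, Keyboard, 7
Tina, Tablet, 3
Quinn, Keyboard, 6
Frank, Phone, 2
Quinn, Monitor, 4
Tina, Keyboard, 5
Quinn, Tablet, 3


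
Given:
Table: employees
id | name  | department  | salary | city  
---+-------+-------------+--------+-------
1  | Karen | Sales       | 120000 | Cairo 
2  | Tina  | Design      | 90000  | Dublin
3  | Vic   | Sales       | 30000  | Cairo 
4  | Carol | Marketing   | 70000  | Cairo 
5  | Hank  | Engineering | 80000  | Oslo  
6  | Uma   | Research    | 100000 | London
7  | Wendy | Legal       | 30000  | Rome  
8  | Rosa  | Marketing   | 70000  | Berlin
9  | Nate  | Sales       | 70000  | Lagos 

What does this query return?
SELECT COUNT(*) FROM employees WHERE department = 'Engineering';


Counting rows where department = 'Engineering'
  Hank -> MATCH


1


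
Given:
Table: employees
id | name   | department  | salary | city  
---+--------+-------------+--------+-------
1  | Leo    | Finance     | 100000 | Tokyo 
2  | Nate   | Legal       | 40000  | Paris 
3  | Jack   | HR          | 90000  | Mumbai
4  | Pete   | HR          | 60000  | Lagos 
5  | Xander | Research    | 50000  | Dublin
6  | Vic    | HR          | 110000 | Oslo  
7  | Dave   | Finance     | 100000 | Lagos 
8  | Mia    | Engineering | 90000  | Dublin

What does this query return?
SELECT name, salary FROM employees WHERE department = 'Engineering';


Filtering: department = 'Engineering'
Matching rows: 1

1 rows:
Mia, 90000


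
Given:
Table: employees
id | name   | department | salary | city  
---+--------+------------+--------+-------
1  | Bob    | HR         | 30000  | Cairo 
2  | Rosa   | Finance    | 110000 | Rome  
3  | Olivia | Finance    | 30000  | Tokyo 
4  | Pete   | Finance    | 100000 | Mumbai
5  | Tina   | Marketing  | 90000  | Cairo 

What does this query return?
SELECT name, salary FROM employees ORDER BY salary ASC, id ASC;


Sorting by salary ASC, then id ASC for ties

5 rows:
Bob, 30000
Olivia, 30000
Tina, 90000
Pete, 100000
Rosa, 110000


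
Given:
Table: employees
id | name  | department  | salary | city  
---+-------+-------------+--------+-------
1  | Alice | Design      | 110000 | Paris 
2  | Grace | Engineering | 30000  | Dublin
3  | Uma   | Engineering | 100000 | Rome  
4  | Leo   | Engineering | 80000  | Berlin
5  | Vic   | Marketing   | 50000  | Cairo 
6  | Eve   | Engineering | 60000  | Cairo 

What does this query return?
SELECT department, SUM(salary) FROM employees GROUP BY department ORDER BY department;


Summing salary within each department:
  Design: 110000 = 110000
  Engineering: 30000 + 100000 + 80000 + 60000 = 270000
  Marketing: 50000 = 50000


3 groups:
Design, 110000
Engineering, 270000
Marketing, 50000


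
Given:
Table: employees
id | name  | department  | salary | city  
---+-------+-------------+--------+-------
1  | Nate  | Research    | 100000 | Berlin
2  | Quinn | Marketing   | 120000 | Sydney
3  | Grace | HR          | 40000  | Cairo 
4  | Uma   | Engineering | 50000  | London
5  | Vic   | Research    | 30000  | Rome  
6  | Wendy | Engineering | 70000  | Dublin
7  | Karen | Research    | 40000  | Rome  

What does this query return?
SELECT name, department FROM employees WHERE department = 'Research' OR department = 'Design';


Filtering: department = 'Research' OR 'Design'
Matching: 3 rows

3 rows:
Nate, Research
Vic, Research
Karen, Research


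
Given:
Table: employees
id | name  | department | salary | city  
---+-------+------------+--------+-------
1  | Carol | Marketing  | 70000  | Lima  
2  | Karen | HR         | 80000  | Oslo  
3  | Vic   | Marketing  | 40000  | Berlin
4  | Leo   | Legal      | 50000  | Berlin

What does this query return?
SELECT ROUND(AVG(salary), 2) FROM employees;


SUM(salary) = 240000
COUNT = 4
ROUND(AVG, 2) = ROUND(240000 / 4, 2) = 60000.0

60000.0


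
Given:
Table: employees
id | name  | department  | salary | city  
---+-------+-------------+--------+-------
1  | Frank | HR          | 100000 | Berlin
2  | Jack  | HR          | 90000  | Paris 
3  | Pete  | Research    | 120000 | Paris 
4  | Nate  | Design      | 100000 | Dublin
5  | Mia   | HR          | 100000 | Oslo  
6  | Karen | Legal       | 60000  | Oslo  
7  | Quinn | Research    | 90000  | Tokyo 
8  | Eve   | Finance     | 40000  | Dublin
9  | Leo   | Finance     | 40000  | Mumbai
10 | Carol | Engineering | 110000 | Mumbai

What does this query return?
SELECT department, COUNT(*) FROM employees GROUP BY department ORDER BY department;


Assigning each row to its department group:
  Frank -> HR
  Jack -> HR
  Pete -> Research
  Nate -> Design
  Mia -> HR
  Karen -> Legal
  Quinn -> Research
  Eve -> Finance
  Leo -> Finance
  Carol -> Engineering


6 groups:
Design, 1
Engineering, 1
Finance, 2
HR, 3
Legal, 1
Research, 2


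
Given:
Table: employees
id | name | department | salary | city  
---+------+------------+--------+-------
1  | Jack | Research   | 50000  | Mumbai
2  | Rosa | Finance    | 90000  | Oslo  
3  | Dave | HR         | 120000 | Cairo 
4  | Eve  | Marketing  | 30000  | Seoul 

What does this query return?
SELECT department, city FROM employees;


Projecting columns: department, city

4 rows:
Research, Mumbai
Finance, Oslo
HR, Cairo
Marketing, Seoul


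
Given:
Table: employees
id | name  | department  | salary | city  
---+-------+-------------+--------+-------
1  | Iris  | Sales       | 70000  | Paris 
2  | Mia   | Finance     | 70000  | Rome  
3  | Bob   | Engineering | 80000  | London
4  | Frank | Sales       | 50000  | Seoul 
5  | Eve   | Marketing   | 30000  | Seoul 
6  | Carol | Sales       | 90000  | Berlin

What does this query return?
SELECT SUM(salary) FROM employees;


SUM(salary) = 70000 + 70000 + 80000 + 50000 + 30000 + 90000 = 390000

390000


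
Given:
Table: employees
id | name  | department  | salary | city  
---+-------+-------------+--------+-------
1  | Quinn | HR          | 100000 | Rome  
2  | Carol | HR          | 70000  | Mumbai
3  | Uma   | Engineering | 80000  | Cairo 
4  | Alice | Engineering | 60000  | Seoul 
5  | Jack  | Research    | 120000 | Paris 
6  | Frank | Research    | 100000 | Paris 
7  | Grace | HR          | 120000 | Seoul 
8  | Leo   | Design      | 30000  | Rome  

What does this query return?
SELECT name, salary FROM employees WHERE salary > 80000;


Filtering: salary > 80000
Matching: 4 rows

4 rows:
Quinn, 100000
Jack, 120000
Frank, 100000
Grace, 120000


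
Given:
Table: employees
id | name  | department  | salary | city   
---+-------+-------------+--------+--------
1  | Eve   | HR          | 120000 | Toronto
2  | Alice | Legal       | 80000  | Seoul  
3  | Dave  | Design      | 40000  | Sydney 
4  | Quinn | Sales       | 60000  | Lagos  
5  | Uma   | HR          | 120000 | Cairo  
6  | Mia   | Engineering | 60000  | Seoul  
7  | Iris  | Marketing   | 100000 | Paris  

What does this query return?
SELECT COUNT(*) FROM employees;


COUNT(*) counts all rows

7


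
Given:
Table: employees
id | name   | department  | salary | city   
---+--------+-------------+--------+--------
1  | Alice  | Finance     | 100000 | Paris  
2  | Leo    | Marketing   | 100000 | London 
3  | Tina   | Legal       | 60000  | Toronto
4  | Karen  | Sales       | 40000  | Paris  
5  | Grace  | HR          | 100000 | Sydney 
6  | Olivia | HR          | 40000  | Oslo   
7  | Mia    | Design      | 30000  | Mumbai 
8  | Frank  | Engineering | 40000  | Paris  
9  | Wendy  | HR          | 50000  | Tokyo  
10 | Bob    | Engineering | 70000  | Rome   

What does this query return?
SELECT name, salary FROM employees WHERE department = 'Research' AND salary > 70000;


Filtering: department = 'Research' AND salary > 70000
Matching: 0 rows

Empty result set (0 rows)


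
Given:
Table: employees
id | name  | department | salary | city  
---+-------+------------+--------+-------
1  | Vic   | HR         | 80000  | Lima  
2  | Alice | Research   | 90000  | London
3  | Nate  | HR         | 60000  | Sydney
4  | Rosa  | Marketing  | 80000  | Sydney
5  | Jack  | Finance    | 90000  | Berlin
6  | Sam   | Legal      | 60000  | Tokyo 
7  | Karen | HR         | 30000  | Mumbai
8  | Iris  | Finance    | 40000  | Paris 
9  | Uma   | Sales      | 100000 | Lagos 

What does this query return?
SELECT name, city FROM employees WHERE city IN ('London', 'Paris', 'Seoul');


Filtering: city IN ('London', 'Paris', 'Seoul')
Matching: 2 rows

2 rows:
Alice, London
Iris, Paris


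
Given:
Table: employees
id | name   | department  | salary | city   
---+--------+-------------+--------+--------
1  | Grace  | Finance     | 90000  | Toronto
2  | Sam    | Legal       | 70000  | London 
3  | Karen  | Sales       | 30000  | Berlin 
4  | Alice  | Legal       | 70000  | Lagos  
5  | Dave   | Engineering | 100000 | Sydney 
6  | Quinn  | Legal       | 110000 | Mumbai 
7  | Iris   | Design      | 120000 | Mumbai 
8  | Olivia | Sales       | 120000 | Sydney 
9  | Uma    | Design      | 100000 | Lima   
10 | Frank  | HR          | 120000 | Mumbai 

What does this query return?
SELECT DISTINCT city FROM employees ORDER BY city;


All 'city' values (row order): Toronto, London, Berlin, Lagos, Sydney, Mumbai, Mumbai, Sydney, Lima, Mumbai
Removing duplicates leaves 7 unique value(s).

7 values:
Berlin
Lagos
Lima
London
Mumbai
Sydney
Toronto


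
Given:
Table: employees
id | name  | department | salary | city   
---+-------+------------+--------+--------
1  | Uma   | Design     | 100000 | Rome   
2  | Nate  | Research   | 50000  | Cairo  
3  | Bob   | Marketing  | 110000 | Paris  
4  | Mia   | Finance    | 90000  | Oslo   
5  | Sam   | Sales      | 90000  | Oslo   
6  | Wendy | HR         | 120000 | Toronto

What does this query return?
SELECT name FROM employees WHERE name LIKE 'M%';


LIKE 'M%' matches names starting with 'M'
Matching: 1

1 rows:
Mia


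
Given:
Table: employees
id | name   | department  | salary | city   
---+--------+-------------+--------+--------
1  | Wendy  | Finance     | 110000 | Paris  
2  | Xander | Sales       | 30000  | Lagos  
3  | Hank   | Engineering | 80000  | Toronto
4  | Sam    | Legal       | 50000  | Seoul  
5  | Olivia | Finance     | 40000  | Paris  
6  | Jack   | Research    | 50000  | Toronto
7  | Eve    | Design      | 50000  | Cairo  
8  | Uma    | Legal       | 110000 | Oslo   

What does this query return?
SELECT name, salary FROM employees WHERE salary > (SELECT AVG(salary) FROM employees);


Subquery: AVG(salary) = 65000.0
Filtering: salary > 65000.0
  Wendy (110000) -> MATCH
  Hank (80000) -> MATCH
  Uma (110000) -> MATCH


3 rows:
Wendy, 110000
Hank, 80000
Uma, 110000


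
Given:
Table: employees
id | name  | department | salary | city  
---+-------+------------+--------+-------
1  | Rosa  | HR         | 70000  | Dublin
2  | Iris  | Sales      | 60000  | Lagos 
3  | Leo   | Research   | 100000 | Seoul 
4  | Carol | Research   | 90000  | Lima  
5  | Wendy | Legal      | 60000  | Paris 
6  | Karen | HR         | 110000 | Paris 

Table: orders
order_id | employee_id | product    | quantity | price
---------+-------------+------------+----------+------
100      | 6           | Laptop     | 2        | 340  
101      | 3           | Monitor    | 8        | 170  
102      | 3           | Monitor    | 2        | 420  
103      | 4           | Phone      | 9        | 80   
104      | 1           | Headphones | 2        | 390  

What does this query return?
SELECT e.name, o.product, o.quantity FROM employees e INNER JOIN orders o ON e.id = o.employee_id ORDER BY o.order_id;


Joining employees.id = orders.employee_id:
  employee Karen (id=6) -> order Laptop
  employee Leo (id=3) -> order Monitor
  employee Leo (id=3) -> order Monitor
  employee Carol (id=4) -> order Phone
  employee Rosa (id=1) -> order Headphones


5 rows:
Karen, Laptop, 2
Leo, Monitor, 8
Leo, Monitor, 2
Carol, Phone, 9
Rosa, Headphones, 2


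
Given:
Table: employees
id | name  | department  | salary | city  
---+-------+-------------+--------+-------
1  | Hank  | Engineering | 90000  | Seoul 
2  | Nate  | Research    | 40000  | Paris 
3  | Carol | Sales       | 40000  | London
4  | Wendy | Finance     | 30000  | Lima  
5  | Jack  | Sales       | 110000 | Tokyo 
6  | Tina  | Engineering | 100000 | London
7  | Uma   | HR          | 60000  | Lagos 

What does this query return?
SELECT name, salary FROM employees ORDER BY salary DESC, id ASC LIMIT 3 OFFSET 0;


Sort by salary DESC (id ASC tiebreak), then skip 0 and take 3
Rows 1 through 3

3 rows:
Jack, 110000
Tina, 100000
Hank, 90000


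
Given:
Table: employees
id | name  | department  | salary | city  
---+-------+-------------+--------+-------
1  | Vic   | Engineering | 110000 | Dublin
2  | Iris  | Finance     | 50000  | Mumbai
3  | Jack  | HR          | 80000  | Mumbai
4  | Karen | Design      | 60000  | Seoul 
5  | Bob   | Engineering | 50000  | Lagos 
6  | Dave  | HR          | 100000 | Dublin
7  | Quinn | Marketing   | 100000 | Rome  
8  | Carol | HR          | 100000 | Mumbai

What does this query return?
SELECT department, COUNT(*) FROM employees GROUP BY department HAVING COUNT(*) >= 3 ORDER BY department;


Groups with count >= 3:
  HR: 3 -> PASS
  Design: 1 -> filtered out
  Engineering: 2 -> filtered out
  Finance: 1 -> filtered out
  Marketing: 1 -> filtered out


1 groups:
HR, 3


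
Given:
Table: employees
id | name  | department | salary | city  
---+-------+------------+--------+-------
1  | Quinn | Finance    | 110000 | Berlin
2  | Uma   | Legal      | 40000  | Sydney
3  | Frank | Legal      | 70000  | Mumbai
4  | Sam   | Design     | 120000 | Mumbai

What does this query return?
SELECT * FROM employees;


SELECT * returns all 4 rows with all columns

4 rows:
1, Quinn, Finance, 110000, Berlin
2, Uma, Legal, 40000, Sydney
3, Frank, Legal, 70000, Mumbai
4, Sam, Design, 120000, Mumbai


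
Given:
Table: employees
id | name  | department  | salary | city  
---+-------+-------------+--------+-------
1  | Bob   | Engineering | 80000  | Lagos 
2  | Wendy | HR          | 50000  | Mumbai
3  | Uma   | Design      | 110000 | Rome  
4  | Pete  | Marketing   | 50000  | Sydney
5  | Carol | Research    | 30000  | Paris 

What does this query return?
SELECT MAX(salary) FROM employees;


Salaries: 80000, 50000, 110000, 50000, 30000
MAX = 110000

110000


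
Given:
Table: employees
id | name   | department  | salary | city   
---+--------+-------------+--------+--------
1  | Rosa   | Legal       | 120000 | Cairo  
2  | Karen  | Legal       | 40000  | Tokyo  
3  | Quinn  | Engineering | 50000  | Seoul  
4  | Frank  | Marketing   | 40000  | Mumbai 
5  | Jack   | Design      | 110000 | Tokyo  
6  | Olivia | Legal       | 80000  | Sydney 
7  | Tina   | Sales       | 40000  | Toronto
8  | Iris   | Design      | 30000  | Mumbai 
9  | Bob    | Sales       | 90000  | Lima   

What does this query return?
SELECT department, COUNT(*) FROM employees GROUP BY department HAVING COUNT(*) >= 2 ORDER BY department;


Groups with count >= 2:
  Design: 2 -> PASS
  Legal: 3 -> PASS
  Sales: 2 -> PASS
  Engineering: 1 -> filtered out
  Marketing: 1 -> filtered out


3 groups:
Design, 2
Legal, 3
Sales, 2


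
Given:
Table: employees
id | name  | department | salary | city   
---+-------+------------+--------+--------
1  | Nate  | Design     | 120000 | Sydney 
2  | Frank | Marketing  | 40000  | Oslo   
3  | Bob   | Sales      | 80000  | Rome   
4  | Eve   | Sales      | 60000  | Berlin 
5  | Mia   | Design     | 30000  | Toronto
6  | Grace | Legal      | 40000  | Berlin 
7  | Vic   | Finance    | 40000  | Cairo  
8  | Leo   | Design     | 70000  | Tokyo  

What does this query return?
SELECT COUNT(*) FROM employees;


COUNT(*) counts all rows

8


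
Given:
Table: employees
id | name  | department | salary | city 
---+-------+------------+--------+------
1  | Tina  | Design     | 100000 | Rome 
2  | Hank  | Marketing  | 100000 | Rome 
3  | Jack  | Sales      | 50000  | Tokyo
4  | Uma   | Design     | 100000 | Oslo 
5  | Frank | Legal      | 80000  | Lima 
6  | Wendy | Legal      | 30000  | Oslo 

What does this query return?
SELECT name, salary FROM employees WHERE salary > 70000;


Filtering: salary > 70000
Matching: 4 rows

4 rows:
Tina, 100000
Hank, 100000
Uma, 100000
Frank, 80000


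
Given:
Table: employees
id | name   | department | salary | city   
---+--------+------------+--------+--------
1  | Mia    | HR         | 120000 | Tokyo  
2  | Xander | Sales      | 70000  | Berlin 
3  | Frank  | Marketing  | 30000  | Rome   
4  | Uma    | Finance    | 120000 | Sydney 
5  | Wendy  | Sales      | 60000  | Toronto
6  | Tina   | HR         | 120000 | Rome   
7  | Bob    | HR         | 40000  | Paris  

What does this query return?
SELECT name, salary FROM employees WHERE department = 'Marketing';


Filtering: department = 'Marketing'
Matching rows: 1

1 rows:
Frank, 30000


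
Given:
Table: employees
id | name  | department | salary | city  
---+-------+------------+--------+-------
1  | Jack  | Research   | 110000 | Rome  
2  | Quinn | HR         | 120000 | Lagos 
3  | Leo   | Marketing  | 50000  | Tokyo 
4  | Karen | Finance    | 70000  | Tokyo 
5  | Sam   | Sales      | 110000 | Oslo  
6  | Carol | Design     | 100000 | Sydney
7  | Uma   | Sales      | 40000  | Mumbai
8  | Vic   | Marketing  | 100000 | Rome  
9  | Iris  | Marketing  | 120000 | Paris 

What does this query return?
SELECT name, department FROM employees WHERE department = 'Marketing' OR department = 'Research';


Filtering: department = 'Marketing' OR 'Research'
Matching: 4 rows

4 rows:
Jack, Research
Leo, Marketing
Vic, Marketing
Iris, Marketing


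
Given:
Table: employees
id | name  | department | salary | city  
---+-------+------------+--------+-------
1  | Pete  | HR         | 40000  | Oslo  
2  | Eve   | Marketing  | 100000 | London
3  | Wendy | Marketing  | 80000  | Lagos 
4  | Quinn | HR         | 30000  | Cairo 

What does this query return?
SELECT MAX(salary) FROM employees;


Salaries: 40000, 100000, 80000, 30000
MAX = 100000

100000


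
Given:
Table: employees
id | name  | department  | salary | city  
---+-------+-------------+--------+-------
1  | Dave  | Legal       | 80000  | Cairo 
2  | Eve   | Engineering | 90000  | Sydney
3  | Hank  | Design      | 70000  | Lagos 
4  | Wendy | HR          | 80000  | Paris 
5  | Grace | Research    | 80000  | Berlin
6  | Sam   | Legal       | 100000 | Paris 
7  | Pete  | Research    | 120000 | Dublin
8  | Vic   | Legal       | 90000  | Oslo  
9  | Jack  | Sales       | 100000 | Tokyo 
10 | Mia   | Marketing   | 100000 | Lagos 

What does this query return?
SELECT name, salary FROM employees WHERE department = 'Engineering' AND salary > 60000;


Filtering: department = 'Engineering' AND salary > 60000
Matching: 1 rows

1 rows:
Eve, 90000


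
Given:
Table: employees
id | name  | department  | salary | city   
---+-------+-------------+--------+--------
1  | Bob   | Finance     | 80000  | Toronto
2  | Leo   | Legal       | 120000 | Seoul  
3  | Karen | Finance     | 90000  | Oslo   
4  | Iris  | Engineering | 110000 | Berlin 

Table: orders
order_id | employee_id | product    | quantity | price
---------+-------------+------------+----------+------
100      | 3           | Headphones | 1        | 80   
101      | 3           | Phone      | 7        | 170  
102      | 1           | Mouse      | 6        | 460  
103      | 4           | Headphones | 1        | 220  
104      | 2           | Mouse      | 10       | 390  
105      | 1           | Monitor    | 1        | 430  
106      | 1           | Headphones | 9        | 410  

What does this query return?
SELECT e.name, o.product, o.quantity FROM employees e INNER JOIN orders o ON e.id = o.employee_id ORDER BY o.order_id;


Joining employees.id = orders.employee_id:
  employee Karen (id=3) -> order Headphones
  employee Karen (id=3) -> order Phone
  employee Bob (id=1) -> order Mouse
  employee Iris (id=4) -> order Headphones
  employee Leo (id=2) -> order Mouse
  employee Bob (id=1) -> order Monitor
  employee Bob (id=1) -> order Headphones


7 rows:
Karen, Headphones, 1
Karen, Phone, 7
Bob, Mouse, 6
Iris, Headphones, 1
Leo, Mouse, 10
Bob, Monitor, 1
Bob, Headphones, 9


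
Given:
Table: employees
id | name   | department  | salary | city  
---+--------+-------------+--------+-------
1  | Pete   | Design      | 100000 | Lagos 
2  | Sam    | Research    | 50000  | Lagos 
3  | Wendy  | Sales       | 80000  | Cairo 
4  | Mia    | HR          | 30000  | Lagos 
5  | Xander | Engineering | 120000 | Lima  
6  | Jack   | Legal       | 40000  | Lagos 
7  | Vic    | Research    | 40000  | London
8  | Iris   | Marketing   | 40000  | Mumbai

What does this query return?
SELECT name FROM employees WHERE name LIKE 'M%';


LIKE 'M%' matches names starting with 'M'
Matching: 1

1 rows:
Mia


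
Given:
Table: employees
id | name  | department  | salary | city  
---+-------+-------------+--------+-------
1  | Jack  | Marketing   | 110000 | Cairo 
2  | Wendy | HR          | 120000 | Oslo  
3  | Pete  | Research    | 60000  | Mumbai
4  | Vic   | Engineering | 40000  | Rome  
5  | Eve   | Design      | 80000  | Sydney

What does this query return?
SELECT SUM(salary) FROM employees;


SUM(salary) = 110000 + 120000 + 60000 + 40000 + 80000 = 410000

410000


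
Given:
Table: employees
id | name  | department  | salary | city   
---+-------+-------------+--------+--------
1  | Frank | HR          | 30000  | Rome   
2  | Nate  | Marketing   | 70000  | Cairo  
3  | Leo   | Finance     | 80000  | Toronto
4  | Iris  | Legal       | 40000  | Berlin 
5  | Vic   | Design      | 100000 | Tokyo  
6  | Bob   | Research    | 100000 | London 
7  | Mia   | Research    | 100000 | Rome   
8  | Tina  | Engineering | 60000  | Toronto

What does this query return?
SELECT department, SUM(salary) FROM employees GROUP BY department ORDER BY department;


Summing salary within each department:
  Design: 100000 = 100000
  Engineering: 60000 = 60000
  Finance: 80000 = 80000
  HR: 30000 = 30000
  Legal: 40000 = 40000
  Marketing: 70000 = 70000
  Research: 100000 + 100000 = 200000


7 groups:
Design, 100000
Engineering, 60000
Finance, 80000
HR, 30000
Legal, 40000
Marketing, 70000
Research, 200000


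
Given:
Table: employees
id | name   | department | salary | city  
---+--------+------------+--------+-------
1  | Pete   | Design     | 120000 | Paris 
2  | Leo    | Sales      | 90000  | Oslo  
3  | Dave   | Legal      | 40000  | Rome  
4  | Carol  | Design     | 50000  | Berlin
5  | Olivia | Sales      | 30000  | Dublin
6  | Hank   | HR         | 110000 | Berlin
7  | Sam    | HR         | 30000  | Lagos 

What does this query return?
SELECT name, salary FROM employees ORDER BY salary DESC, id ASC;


Sorting by salary DESC, then id ASC for ties

7 rows:
Pete, 120000
Hank, 110000
Leo, 90000
Carol, 50000
Dave, 40000
Olivia, 30000
Sam, 30000


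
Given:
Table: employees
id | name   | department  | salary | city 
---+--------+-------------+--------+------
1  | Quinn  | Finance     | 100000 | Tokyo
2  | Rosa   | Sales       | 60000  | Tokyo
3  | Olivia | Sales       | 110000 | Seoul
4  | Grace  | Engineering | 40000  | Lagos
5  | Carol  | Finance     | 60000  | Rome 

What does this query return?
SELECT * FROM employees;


SELECT * returns all 5 rows with all columns

5 rows:
1, Quinn, Finance, 100000, Tokyo
2, Rosa, Sales, 60000, Tokyo
3, Olivia, Sales, 110000, Seoul
4, Grace, Engineering, 40000, Lagos
5, Carol, Finance, 60000, Rome


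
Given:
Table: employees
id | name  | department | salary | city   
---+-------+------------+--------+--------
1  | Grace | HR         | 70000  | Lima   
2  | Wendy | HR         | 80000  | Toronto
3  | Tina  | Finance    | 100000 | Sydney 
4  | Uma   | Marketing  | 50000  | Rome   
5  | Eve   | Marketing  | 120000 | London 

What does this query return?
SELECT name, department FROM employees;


Projecting columns: name, department

5 rows:
Grace, HR
Wendy, HR
Tina, Finance
Uma, Marketing
Eve, Marketing


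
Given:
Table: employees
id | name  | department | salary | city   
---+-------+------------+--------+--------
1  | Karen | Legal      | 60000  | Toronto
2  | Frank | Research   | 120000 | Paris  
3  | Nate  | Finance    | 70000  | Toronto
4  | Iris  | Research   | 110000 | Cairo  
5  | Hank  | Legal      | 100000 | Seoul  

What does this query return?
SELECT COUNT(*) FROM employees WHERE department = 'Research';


Counting rows where department = 'Research'
  Frank -> MATCH
  Iris -> MATCH


2


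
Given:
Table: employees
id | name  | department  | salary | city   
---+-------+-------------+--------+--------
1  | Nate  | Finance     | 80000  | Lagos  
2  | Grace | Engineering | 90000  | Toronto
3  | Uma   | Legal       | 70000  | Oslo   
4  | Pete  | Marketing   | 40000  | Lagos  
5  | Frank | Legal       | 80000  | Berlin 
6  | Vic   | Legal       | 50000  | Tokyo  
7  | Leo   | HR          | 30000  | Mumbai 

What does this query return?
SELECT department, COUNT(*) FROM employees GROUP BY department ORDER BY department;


Assigning each row to its department group:
  Nate -> Finance
  Grace -> Engineering
  Uma -> Legal
  Pete -> Marketing
  Frank -> Legal
  Vic -> Legal
  Leo -> HR


5 groups:
Engineering, 1
Finance, 1
HR, 1
Legal, 3
Marketing, 1


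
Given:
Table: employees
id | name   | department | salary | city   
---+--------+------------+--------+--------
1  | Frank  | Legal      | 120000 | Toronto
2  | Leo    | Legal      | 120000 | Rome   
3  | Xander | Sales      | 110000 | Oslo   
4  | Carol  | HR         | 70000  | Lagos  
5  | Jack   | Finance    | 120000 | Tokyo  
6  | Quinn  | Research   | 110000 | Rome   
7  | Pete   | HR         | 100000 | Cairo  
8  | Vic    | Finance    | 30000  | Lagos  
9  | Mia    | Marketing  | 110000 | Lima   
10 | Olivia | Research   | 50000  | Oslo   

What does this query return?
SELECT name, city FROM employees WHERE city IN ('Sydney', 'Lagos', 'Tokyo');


Filtering: city IN ('Sydney', 'Lagos', 'Tokyo')
Matching: 3 rows

3 rows:
Carol, Lagos
Jack, Tokyo
Vic, Lagos


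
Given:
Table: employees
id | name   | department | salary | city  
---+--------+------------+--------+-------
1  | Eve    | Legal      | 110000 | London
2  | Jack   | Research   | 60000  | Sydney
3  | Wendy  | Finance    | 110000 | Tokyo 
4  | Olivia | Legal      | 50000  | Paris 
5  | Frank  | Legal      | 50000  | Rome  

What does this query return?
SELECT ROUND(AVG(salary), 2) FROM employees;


SUM(salary) = 380000
COUNT = 5
ROUND(AVG, 2) = ROUND(380000 / 5, 2) = 76000.0

76000.0


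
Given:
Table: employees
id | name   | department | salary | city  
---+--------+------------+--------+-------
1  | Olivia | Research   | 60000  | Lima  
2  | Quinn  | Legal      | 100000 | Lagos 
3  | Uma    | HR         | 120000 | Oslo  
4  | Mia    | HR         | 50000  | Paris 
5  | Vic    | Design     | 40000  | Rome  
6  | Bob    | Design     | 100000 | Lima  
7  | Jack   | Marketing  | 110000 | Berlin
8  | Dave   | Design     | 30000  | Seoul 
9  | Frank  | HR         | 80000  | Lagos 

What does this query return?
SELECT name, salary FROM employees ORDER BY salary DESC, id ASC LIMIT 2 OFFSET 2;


Sort by salary DESC (id ASC tiebreak), then skip 2 and take 2
Rows 3 through 4

2 rows:
Quinn, 100000
Bob, 100000


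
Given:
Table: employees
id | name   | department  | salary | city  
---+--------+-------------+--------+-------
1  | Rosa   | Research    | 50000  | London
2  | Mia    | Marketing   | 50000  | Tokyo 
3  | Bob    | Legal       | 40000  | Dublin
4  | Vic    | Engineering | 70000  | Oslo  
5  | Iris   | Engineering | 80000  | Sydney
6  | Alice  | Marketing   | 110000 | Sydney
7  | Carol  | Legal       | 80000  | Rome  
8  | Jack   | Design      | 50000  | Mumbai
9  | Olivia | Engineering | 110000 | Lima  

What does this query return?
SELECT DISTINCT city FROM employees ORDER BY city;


All 'city' values (row order): London, Tokyo, Dublin, Oslo, Sydney, Sydney, Rome, Mumbai, Lima
Removing duplicates leaves 8 unique value(s).

8 values:
Dublin
Lima
London
Mumbai
Oslo
Rome
Sydney
Tokyo


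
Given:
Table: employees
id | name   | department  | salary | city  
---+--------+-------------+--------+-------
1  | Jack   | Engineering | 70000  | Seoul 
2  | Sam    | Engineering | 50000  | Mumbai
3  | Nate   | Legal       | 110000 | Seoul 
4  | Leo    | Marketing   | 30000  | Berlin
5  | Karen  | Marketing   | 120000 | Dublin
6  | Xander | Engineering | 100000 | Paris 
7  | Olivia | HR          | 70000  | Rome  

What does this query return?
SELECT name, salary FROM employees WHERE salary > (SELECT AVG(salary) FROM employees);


Subquery: AVG(salary) = 78571.43
Filtering: salary > 78571.43
  Nate (110000) -> MATCH
  Karen (120000) -> MATCH
  Xander (100000) -> MATCH


3 rows:
Nate, 110000
Karen, 120000
Xander, 100000


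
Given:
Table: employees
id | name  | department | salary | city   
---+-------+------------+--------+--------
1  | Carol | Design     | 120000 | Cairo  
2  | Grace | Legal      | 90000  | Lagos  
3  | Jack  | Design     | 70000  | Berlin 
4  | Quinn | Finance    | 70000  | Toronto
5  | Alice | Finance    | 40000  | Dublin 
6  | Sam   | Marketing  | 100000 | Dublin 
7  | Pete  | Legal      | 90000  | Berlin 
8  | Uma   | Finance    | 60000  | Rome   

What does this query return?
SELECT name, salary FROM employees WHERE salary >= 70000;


Filtering: salary >= 70000
Matching: 6 rows

6 rows:
Carol, 120000
Grace, 90000
Jack, 70000
Quinn, 70000
Sam, 100000
Pete, 90000


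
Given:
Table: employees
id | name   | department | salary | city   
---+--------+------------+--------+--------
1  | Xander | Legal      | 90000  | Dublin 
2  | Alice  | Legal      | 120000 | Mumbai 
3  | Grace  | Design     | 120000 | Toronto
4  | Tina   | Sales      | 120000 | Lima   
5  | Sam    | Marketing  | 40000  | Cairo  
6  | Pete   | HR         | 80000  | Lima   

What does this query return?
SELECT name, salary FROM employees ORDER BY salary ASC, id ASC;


Sorting by salary ASC, then id ASC for ties

6 rows:
Sam, 40000
Pete, 80000
Xander, 90000
Alice, 120000
Grace, 120000
Tina, 120000


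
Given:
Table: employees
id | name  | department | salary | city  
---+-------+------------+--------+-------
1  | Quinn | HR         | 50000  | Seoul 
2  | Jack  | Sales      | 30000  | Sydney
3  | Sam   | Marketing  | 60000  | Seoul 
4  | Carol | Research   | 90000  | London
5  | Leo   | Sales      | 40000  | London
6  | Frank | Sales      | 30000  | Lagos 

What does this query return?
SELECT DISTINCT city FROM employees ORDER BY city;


All 'city' values (row order): Seoul, Sydney, Seoul, London, London, Lagos
Removing duplicates leaves 4 unique value(s).

4 values:
Lagos
London
Seoul
Sydney


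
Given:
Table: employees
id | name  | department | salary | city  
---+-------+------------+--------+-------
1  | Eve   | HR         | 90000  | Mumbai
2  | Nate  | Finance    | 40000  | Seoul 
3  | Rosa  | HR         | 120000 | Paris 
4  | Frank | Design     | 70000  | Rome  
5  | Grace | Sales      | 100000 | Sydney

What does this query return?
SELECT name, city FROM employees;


Projecting columns: name, city

5 rows:
Eve, Mumbai
Nate, Seoul
Rosa, Paris
Frank, Rome
Grace, Sydney


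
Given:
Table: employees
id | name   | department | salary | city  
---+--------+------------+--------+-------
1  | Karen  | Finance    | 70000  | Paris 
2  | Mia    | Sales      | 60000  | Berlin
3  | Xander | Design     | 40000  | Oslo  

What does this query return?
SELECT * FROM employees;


SELECT * returns all 3 rows with all columns

3 rows:
1, Karen, Finance, 70000, Paris
2, Mia, Sales, 60000, Berlin
3, Xander, Design, 40000, Oslo
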